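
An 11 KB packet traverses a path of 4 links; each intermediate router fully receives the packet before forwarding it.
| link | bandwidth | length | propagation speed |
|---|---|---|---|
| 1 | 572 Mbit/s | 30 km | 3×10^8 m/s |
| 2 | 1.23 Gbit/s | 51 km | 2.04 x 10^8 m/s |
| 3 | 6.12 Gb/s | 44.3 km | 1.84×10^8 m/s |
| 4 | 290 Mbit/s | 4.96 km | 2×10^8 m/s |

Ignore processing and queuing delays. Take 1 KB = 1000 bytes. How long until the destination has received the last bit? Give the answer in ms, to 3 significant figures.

1.16 ms

L = 88000 bits.
Transmission delays (L/R per hop): 0.153846, 0.0715447, 0.0143791, 0.303448 ms; sum = 0.543218 ms.
Propagation delays (d/s per hop): 0.1, 0.25, 0.240761, 0.0248 ms; sum = 0.615561 ms.
End-to-end = 1.16 ms.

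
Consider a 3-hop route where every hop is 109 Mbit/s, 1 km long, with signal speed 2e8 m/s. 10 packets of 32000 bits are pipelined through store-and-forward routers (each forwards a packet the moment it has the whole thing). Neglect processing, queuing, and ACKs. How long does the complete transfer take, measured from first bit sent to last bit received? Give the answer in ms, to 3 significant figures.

3.54 ms

Per-hop transmission t_tx = L/R = 32000/109000000 = 0.293578 ms.
Per-hop propagation t_prop = 1000/200000000 = 0.005 ms.
Pipeline fill: first packet needs 3·t_tx to clear all hops; remaining 9 packets each add one t_tx.
Total = (3+10-1)·t_tx + 3·t_prop = 12·0.293578 + 3·0.005 = 3.54 ms.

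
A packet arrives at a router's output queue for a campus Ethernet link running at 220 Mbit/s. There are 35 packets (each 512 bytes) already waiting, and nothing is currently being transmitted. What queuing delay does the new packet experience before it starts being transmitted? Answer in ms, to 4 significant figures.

Each queued packet: L/R = 4096/220000000 = 0.0186182 ms.
35 queued → 0.651636 ms.
Queuing delay = 0.6516 ms.

0.6516 ms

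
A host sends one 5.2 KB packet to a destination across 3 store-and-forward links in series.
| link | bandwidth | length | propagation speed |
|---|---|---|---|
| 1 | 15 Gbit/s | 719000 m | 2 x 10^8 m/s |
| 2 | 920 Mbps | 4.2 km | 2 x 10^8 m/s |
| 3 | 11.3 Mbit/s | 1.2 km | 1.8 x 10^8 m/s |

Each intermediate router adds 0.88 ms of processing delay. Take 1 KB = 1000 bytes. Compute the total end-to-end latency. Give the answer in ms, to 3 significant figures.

L = 41600 bits.
Transmission delays (L/R per hop): 0.00277333, 0.0452174, 3.68142 ms; sum = 3.72941 ms.
Propagation delays (d/s per hop): 3.595, 0.021, 0.00666667 ms; sum = 3.62267 ms.
Processing at 2 router(s): 2 × 0.88 ms = 1.76 ms.
End-to-end = 9.11 ms.

9.11 ms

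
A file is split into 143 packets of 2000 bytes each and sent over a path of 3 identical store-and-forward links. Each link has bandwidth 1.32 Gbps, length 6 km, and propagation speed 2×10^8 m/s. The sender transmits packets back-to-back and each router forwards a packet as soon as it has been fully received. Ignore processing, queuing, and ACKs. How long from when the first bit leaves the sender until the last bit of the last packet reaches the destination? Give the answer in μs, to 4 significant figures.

Per-hop transmission t_tx = L/R = 16000/1320000000 = 12.1212 μs.
Per-hop propagation t_prop = 6000/200000000 = 30 μs.
Pipeline fill: first packet needs 3·t_tx to clear all hops; remaining 142 packets each add one t_tx.
Total = (3+143-1)·t_tx + 3·t_prop = 145·12.1212 + 3·30 = 1848 μs.

1848 μs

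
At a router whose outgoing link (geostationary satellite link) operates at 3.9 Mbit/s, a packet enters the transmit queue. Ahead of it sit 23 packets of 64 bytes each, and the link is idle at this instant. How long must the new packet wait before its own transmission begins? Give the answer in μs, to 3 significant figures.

Each queued packet: L/R = 512/3900000 = 131.282 μs.
23 queued → 3019.49 μs.
Queuing delay = 3020 μs.

3020 μs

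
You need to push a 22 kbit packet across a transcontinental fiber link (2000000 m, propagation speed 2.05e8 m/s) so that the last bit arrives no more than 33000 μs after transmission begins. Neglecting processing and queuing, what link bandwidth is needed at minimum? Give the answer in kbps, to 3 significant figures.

Propagation delay = 2000000 / 2.05e+08 = 9756.1 μs.
Transmission budget = 33000 − 9756.1 = 23243.9 μs.
R ≥ L / t_tx = 22000 bits / 0.0232439 s = 946 kbps.

946 kbps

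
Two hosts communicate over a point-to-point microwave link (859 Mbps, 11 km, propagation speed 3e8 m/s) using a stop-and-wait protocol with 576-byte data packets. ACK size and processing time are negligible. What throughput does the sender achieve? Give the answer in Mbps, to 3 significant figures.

58.6 Mbps

t_tx = L/R = 4608/859000000 = 5.36438e-06 s.
t_prop = 11000/300000000 = 3.66667e-05 s; RTT = 7.33333e-05 s.
Cycle = t_tx + RTT = 7.86977e-05 s.
Throughput = L / cycle = 4608 / 7.86977e-05 = 58.6 Mbps.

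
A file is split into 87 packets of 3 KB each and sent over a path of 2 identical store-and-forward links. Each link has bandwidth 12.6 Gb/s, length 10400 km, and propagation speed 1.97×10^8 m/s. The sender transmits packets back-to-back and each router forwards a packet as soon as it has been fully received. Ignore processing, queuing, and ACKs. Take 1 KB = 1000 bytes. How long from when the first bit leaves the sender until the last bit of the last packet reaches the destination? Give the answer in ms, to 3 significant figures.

106 ms

Per-hop transmission t_tx = L/R = 24000/12600000000 = 0.00190476 ms.
Per-hop propagation t_prop = 10400000/197000000 = 52.7919 ms.
Pipeline fill: first packet needs 2·t_tx to clear all hops; remaining 86 packets each add one t_tx.
Total = (2+87-1)·t_tx + 2·t_prop = 88·0.00190476 + 2·52.7919 = 106 ms.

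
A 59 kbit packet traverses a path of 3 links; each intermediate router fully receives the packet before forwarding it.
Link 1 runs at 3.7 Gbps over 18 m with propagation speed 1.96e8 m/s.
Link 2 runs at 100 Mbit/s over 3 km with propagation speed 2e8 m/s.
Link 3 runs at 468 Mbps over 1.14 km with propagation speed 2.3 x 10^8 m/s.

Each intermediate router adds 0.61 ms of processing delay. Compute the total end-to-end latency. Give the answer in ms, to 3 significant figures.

1.97 ms

L = 59000 bits.
Transmission delays (L/R per hop): 0.0159459, 0.59, 0.126068 ms; sum = 0.732014 ms.
Propagation delays (d/s per hop): 9.18367e-05, 0.015, 0.00495652 ms; sum = 0.0200484 ms.
Processing at 2 router(s): 2 × 0.61 ms = 1.22 ms.
End-to-end = 1.97 ms.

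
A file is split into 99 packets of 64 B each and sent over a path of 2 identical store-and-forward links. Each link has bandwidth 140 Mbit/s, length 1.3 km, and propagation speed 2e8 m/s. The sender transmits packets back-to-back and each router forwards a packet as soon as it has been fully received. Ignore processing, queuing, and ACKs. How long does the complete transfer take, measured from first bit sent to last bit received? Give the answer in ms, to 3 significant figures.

0.379 ms

Per-hop transmission t_tx = L/R = 512/140000000 = 0.00365714 ms.
Per-hop propagation t_prop = 1300/200000000 = 0.0065 ms.
Pipeline fill: first packet needs 2·t_tx to clear all hops; remaining 98 packets each add one t_tx.
Total = (2+99-1)·t_tx + 2·t_prop = 100·0.00365714 + 2·0.0065 = 0.379 ms.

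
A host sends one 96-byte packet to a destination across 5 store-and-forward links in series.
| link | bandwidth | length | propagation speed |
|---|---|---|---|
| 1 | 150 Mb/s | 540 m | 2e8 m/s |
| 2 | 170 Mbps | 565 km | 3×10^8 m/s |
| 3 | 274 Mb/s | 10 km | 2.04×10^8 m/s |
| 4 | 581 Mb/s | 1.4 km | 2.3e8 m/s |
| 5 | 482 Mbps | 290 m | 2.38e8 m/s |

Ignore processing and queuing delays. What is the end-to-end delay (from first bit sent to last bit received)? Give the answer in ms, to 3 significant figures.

1.96 ms

L = 96 × 8 = 768 bits.
Transmission delays (L/R per hop): 0.00512, 0.00451765, 0.00280292, 0.00132186, 0.00159336 ms; sum = 0.0153558 ms.
Propagation delays (d/s per hop): 0.0027, 1.88333, 0.0490196, 0.00608696, 0.00121849 ms; sum = 1.94236 ms.
End-to-end = 1.96 ms.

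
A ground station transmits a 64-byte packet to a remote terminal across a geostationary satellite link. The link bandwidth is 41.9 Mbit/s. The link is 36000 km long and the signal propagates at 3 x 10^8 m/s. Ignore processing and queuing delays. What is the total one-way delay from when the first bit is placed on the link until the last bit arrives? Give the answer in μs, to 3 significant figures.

L = 64 × 8 = 512 bits.
Transmission delay = L/R = 512 / 41900000 = 12.2196 μs.
Propagation delay = d/s = 36000000 m / 300000000 m/s = 120000 μs.
Total = 120000 μs.

120000 μs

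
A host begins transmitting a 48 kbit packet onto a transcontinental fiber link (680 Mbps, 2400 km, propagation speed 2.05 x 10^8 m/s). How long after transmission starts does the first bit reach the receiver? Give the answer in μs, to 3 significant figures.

11700 μs

First bit experiences only propagation delay: d/s = 2400000/2.05e+08 = 11700 μs.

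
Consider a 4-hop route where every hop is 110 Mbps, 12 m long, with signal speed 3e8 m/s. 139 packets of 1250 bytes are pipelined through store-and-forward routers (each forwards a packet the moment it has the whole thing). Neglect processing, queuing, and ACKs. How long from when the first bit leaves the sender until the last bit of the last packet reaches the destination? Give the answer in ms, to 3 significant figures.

12.9 ms

Per-hop transmission t_tx = L/R = 10000/110000000 = 0.0909091 ms.
Per-hop propagation t_prop = 12/300000000 = 4e-05 ms.
Pipeline fill: first packet needs 4·t_tx to clear all hops; remaining 138 packets each add one t_tx.
Total = (4+139-1)·t_tx + 4·t_prop = 142·0.0909091 + 4·4e-05 = 12.9 ms.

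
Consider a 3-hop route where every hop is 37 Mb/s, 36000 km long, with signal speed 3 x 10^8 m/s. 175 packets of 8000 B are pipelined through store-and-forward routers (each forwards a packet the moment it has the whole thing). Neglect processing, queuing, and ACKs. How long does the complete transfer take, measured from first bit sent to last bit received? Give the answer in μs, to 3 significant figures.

Per-hop transmission t_tx = L/R = 64000/37000000 = 1729.73 μs.
Per-hop propagation t_prop = 36000000/300000000 = 120000 μs.
Pipeline fill: first packet needs 3·t_tx to clear all hops; remaining 174 packets each add one t_tx.
Total = (3+175-1)·t_tx + 3·t_prop = 177·1729.73 + 3·120000 = 666000 μs.

666000 μs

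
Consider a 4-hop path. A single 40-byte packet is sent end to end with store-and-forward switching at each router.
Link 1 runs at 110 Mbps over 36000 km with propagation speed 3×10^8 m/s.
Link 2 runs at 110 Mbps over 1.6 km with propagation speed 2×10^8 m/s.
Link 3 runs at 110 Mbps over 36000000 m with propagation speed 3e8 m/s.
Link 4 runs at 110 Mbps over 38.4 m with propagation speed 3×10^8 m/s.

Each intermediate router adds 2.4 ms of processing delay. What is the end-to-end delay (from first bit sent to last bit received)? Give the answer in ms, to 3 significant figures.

247 ms

L = 40 × 8 = 320 bits.
Transmission delay per hop = L/R = 320/110000000 = 0.00290909 ms; 4 hops → 0.0116364 ms.
Propagation delays (d/s per hop): 120, 0.008, 120, 0.000128 ms; sum = 240.008 ms.
Processing at 3 router(s): 3 × 2.4 ms = 7.2 ms.
End-to-end = 247 ms.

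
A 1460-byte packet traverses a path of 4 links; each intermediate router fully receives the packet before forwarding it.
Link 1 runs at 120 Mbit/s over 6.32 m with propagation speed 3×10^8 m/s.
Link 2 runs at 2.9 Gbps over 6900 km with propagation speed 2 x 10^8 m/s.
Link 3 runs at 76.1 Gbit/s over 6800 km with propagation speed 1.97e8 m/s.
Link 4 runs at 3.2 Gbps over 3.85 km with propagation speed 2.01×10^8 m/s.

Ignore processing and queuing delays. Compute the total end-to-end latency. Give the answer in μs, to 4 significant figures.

69140 μs

L = 1460 × 8 = 11680 bits.
Transmission delays (L/R per hop): 97.3333, 4.02759, 0.153482, 3.65 μs; sum = 105.164 μs.
Propagation delays (d/s per hop): 0.0210667, 34500, 34517.8, 19.1542 μs; sum = 69036.9 μs.
End-to-end = 69140 μs.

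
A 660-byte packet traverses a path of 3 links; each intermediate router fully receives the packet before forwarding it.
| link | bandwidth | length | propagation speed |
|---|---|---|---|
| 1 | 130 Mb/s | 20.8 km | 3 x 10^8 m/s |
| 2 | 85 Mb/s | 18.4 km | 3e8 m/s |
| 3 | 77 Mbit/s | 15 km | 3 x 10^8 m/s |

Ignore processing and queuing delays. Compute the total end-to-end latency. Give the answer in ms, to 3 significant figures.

0.352 ms

L = 660 × 8 = 5280 bits.
Transmission delays (L/R per hop): 0.0406154, 0.0621176, 0.0685714 ms; sum = 0.171304 ms.
Propagation delays (d/s per hop): 0.0693333, 0.0613333, 0.05 ms; sum = 0.180667 ms.
End-to-end = 0.352 ms.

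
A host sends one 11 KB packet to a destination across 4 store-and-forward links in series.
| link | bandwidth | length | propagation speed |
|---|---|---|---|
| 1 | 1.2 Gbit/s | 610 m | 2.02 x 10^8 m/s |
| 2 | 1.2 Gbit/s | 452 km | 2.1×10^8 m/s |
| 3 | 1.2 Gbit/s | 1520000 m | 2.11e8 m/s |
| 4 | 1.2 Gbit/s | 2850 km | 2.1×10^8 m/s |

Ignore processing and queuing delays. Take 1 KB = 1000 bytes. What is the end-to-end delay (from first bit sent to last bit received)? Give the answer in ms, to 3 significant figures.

23.2 ms

L = 88000 bits.
Transmission delay per hop = L/R = 88000/1200000000 = 0.0733333 ms; 4 hops → 0.293333 ms.
Propagation delays (d/s per hop): 0.0030198, 2.15238, 7.20379, 13.5714 ms; sum = 22.9306 ms.
End-to-end = 23.2 ms.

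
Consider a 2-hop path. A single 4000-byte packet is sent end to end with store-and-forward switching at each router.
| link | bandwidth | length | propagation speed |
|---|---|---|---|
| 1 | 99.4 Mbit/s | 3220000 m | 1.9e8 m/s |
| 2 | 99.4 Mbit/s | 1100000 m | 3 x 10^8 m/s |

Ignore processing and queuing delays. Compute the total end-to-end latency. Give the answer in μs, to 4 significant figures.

L = 4000 × 8 = 32000 bits.
Transmission delay per hop = L/R = 32000/99400000 = 321.932 μs; 2 hops → 643.863 μs.
Propagation delays (d/s per hop): 16947.4, 3666.67 μs; sum = 20614 μs.
End-to-end = 21260 μs.

21260 μs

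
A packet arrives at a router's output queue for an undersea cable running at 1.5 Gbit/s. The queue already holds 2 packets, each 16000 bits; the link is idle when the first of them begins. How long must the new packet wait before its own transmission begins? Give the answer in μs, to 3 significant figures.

Each queued packet: L/R = 16000/1500000000 = 10.6667 μs.
2 queued → 21.3333 μs.
Queuing delay = 21.3 μs.

21.3 μs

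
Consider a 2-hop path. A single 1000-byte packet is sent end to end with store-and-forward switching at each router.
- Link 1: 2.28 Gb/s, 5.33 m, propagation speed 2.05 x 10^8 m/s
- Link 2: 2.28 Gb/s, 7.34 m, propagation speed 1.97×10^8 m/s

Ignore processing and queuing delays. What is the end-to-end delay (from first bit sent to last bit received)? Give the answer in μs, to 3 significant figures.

7.08 μs

L = 1000 × 8 = 8000 bits.
Transmission delay per hop = L/R = 8000/2280000000 = 3.50877 μs; 2 hops → 7.01754 μs.
Propagation delays (d/s per hop): 0.026, 0.0372589 μs; sum = 0.0632589 μs.
End-to-end = 7.08 μs.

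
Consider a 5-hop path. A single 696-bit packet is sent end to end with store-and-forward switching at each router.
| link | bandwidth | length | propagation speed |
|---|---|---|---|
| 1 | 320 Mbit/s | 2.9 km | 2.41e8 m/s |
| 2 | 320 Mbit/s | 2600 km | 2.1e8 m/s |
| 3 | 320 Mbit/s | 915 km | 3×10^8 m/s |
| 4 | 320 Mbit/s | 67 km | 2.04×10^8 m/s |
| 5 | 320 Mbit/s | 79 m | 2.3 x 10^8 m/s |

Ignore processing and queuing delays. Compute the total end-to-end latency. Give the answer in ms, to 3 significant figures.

15.8 ms

Transmission delay per hop = L/R = 696/320000000 = 0.002175 ms; 5 hops → 0.010875 ms.
Propagation delays (d/s per hop): 0.0120332, 12.381, 3.05, 0.328431, 0.000343478 ms; sum = 15.7718 ms.
End-to-end = 15.8 ms.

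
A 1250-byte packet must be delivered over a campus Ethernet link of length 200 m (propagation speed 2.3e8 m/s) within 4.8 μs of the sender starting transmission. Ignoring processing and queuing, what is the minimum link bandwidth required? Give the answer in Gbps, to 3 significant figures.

2.54 Gbps

L = 10000 bits.
Propagation delay = 200 / 2.3e+08 = 0.869565 μs.
Transmission budget = 4.8 − 0.869565 = 3.93043 μs.
R ≥ L / t_tx = 10000 bits / 3.93043e-06 s = 2.54 Gbps.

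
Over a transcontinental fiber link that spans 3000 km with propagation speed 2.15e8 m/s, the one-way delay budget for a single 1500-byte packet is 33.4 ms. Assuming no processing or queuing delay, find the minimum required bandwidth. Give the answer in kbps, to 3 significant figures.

L = 12000 bits.
Propagation delay = 3000000 / 215000000 = 13.9535 ms.
Transmission budget = 33.4 − 13.9535 = 19.4465 ms.
R ≥ L / t_tx = 12000 bits / 0.0194465 s = 617 kbps.

617 kbps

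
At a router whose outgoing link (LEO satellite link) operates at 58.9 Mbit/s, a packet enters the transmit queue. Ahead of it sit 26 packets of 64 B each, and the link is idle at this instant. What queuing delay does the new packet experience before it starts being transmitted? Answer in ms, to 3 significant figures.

Each queued packet: L/R = 512/58900000 = 0.0086927 ms.
26 queued → 0.22601 ms.
Queuing delay = 0.226 ms.

0.226 ms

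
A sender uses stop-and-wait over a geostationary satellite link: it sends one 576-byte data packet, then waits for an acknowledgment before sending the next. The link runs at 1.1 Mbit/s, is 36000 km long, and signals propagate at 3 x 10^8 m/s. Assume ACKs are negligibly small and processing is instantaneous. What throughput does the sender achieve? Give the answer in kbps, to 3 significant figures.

18.9 kbps

t_tx = L/R = 4608/1100000 = 0.00418909 s.
t_prop = 36000000/300000000 = 0.12 s; RTT = 0.24 s.
Cycle = t_tx + RTT = 0.244189 s.
Throughput = L / cycle = 4608 / 0.244189 = 18.9 kbps.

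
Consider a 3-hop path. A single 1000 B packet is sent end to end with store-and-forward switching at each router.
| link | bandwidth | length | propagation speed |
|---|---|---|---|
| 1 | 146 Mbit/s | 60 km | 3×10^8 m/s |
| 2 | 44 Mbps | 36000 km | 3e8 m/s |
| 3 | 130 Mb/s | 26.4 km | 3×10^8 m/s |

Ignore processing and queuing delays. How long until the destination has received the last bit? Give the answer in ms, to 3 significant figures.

L = 1000 × 8 = 8000 bits.
Transmission delays (L/R per hop): 0.0547945, 0.181818, 0.0615385 ms; sum = 0.298151 ms.
Propagation delays (d/s per hop): 0.2, 120, 0.088 ms; sum = 120.288 ms.
End-to-end = 121 ms.

121 ms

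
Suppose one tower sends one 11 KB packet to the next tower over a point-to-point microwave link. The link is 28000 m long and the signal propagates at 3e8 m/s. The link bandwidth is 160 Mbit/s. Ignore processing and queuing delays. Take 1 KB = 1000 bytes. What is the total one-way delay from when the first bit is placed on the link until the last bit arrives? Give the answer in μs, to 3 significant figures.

643 μs

L = 88000 bits.
Transmission delay = L/R = 88000 / 160000000 = 550 μs.
Propagation delay = d/s = 28000 m / 300000000 m/s = 93.3333 μs.
Total = 643 μs.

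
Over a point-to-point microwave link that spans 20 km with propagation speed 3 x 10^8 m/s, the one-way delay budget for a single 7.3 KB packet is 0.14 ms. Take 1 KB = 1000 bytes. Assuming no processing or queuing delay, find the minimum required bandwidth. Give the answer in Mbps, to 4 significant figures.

796.4 Mbps

L = 58400 bits.
Propagation delay = 20000 / 300000000 = 0.0666667 ms.
Transmission budget = 0.14 − 0.0666667 = 0.0733333 ms.
R ≥ L / t_tx = 58400 bits / 7.33333e-05 s = 796.4 Mbps.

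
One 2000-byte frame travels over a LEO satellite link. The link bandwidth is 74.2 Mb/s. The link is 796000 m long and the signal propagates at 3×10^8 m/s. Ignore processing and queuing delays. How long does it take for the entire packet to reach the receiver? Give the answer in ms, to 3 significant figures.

L = 2000 × 8 = 16000 bits.
Transmission delay = L/R = 16000 / 74200000 = 0.215633 ms.
Propagation delay = d/s = 796000 m / 300000000 m/s = 2.65333 ms.
Total = 2.87 ms.

2.87 ms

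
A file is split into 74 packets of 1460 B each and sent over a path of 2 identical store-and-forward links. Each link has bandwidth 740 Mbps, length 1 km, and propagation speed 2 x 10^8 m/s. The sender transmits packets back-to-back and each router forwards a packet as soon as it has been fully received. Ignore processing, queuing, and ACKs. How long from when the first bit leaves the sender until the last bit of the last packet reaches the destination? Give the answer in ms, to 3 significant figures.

Per-hop transmission t_tx = L/R = 11680/740000000 = 0.0157838 ms.
Per-hop propagation t_prop = 1000/200000000 = 0.005 ms.
Pipeline fill: first packet needs 2·t_tx to clear all hops; remaining 73 packets each add one t_tx.
Total = (2+74-1)·t_tx + 2·t_prop = 75·0.0157838 + 2·0.005 = 1.19 ms.

1.19 ms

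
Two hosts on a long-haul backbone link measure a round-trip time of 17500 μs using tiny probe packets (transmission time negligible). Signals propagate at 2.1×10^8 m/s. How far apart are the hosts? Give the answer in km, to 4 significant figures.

1838 km

One-way propagation = RTT/2 = 8750 μs.
d = s × t = 210000000 × 0.00875 = 1838 km.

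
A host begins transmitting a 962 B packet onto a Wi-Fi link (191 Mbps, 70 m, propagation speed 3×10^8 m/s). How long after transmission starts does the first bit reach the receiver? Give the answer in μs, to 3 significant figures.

0.233 μs

First bit experiences only propagation delay: d/s = 70/300000000 = 0.233 μs.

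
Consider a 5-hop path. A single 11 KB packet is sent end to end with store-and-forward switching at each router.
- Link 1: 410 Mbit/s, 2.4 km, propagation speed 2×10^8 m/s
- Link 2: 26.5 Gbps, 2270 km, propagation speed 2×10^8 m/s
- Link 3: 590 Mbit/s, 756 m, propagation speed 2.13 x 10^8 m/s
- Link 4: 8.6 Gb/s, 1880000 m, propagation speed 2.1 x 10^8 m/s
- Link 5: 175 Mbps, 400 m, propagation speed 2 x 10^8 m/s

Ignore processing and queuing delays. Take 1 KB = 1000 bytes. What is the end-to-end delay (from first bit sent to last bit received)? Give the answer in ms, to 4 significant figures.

L = 88000 bits.
Transmission delays (L/R per hop): 0.214634, 0.00332075, 0.149153, 0.0102326, 0.502857 ms; sum = 0.880197 ms.
Propagation delays (d/s per hop): 0.012, 11.35, 0.0035493, 8.95238, 0.002 ms; sum = 20.3199 ms.
End-to-end = 21.20 ms.

21.20 ms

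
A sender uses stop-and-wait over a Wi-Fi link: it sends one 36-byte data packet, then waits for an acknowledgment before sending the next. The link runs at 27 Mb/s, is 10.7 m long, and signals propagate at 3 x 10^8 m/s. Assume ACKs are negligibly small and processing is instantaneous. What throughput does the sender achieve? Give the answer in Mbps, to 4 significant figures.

26.82 Mbps

t_tx = L/R = 288/27000000 = 1.06667e-05 s.
t_prop = 10.7/300000000 = 3.56667e-08 s; RTT = 7.13333e-08 s.
Cycle = t_tx + RTT = 1.0738e-05 s.
Throughput = L / cycle = 288 / 1.0738e-05 = 26.82 Mbps.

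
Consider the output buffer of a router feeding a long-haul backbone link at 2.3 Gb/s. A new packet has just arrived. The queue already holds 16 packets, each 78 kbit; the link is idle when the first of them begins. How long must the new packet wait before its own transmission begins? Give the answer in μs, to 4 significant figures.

Each queued packet: L/R = 78000/2300000000 = 33.913 μs.
16 queued → 542.609 μs.
Queuing delay = 542.6 μs.

542.6 μs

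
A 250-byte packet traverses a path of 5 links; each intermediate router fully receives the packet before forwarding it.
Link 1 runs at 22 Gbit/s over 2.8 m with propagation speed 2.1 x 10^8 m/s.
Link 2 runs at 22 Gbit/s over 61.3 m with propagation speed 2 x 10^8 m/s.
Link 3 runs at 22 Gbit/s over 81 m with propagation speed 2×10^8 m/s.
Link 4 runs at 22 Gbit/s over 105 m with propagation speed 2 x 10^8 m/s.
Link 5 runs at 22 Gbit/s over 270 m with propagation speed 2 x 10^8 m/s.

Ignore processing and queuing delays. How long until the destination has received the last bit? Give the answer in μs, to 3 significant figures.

3.05 μs

L = 250 × 8 = 2000 bits.
Transmission delay per hop = L/R = 2000/22000000000 = 0.0909091 μs; 5 hops → 0.454545 μs.
Propagation delays (d/s per hop): 0.0133333, 0.3065, 0.405, 0.525, 1.35 μs; sum = 2.59983 μs.
End-to-end = 3.05 μs.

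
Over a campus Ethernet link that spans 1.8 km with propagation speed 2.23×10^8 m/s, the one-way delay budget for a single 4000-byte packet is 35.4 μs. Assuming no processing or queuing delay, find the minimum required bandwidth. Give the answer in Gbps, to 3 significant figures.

L = 32000 bits.
Propagation delay = 1800 / 223000000 = 8.07175 μs.
Transmission budget = 35.4 − 8.07175 = 27.3283 μs.
R ≥ L / t_tx = 32000 bits / 2.73283e-05 s = 1.17 Gbps.

1.17 Gbps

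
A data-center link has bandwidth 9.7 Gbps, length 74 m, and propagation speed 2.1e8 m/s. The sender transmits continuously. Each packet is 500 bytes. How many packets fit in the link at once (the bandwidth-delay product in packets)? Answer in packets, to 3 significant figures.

Propagation delay = 74 / 210000000 = 3.52381e-07 s.
BDP = R × t_prop = 9700000000 × 3.52381e-07 = 3418.1 bits.
In packets of 4000 bits: 0.855 packets.

0.855 packets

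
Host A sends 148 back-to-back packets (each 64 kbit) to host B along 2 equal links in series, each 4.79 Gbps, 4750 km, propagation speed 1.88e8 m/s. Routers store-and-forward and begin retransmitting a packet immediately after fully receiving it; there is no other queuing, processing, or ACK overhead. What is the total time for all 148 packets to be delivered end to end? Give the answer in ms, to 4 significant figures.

52.52 ms

Per-hop transmission t_tx = L/R = 64000/4790000000 = 0.0133612 ms.
Per-hop propagation t_prop = 4750000/188000000 = 25.266 ms.
Pipeline fill: first packet needs 2·t_tx to clear all hops; remaining 147 packets each add one t_tx.
Total = (2+148-1)·t_tx + 2·t_prop = 149·0.0133612 + 2·25.266 = 52.52 ms.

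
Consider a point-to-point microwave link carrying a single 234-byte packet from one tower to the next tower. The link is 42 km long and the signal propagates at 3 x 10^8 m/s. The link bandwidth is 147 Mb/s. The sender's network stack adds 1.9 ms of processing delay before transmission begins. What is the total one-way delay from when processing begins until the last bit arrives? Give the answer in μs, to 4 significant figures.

L = 234 × 8 = 1872 bits.
Transmission delay = L/R = 1872 / 147000000 = 12.7347 μs.
Propagation delay = d/s = 42000 m / 300000000 m/s = 140 μs.
Plus processing delay 1.9 ms = 1900 μs.
Total = 2053 μs.

2053 μs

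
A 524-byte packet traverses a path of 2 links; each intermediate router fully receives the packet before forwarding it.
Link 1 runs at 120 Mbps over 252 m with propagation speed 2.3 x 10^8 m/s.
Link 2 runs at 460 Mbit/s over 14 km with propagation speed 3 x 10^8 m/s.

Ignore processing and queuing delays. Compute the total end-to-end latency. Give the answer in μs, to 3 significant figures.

91.8 μs

L = 524 × 8 = 4192 bits.
Transmission delays (L/R per hop): 34.9333, 9.11304 μs; sum = 44.0464 μs.
Propagation delays (d/s per hop): 1.09565, 46.6667 μs; sum = 47.7623 μs.
End-to-end = 91.8 μs.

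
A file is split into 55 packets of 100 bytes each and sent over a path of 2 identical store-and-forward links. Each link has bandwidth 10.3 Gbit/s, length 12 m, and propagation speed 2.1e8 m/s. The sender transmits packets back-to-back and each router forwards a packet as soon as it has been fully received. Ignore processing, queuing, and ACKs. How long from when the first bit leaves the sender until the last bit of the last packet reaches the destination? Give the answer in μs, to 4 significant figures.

4.464 μs

Per-hop transmission t_tx = L/R = 800/10300000000 = 0.0776699 μs.
Per-hop propagation t_prop = 12/210000000 = 0.0571429 μs.
Pipeline fill: first packet needs 2·t_tx to clear all hops; remaining 54 packets each add one t_tx.
Total = (2+55-1)·t_tx + 2·t_prop = 56·0.0776699 + 2·0.0571429 = 4.464 μs.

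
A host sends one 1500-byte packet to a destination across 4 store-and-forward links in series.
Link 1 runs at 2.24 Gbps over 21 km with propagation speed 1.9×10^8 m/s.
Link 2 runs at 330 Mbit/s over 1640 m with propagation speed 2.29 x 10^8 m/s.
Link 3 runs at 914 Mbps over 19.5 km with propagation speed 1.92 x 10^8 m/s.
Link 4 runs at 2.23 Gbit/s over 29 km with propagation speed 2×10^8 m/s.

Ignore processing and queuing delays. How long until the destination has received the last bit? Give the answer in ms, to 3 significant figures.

0.424 ms

L = 1500 × 8 = 12000 bits.
Transmission delays (L/R per hop): 0.00535714, 0.0363636, 0.0131291, 0.00538117 ms; sum = 0.060231 ms.
Propagation delays (d/s per hop): 0.110526, 0.00716157, 0.101563, 0.145 ms; sum = 0.36425 ms.
End-to-end = 0.424 ms.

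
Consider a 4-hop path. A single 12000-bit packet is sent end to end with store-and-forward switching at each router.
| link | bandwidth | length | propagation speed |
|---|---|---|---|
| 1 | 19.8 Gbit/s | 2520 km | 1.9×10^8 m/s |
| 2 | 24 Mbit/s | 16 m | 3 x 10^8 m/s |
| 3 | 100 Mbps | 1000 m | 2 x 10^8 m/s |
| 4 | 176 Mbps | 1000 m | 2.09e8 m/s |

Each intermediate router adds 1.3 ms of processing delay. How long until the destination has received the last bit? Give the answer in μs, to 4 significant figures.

17860 μs

Transmission delays (L/R per hop): 0.606061, 500, 120, 68.1818 μs; sum = 688.788 μs.
Propagation delays (d/s per hop): 13263.2, 0.0533333, 5, 4.78469 μs; sum = 13273 μs.
Processing at 3 router(s): 3 × 1.3 ms = 3900 μs.
End-to-end = 17860 μs.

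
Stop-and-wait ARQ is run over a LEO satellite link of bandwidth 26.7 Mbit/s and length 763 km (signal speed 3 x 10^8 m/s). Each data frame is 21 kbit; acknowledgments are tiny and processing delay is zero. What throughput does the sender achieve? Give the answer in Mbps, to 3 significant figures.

t_tx = L/R = 21000/26700000 = 0.000786517 s.
t_prop = 763000/300000000 = 0.00254333 s; RTT = 0.00508667 s.
Cycle = t_tx + RTT = 0.00587318 s.
Throughput = L / cycle = 21000 / 0.00587318 = 3.58 Mbps.

3.58 Mbps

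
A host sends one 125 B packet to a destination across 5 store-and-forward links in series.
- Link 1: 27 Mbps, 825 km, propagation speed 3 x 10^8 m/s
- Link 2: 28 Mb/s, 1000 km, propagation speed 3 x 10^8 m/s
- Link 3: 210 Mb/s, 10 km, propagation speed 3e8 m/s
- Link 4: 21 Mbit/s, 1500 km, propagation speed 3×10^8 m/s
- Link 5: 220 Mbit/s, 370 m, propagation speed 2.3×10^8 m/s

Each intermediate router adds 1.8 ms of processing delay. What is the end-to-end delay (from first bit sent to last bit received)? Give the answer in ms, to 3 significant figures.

18.4 ms

L = 125 × 8 = 1000 bits.
Transmission delays (L/R per hop): 0.037037, 0.0357143, 0.0047619, 0.047619, 0.00454545 ms; sum = 0.129678 ms.
Propagation delays (d/s per hop): 2.75, 3.33333, 0.0333333, 5, 0.0016087 ms; sum = 11.1183 ms.
Processing at 4 router(s): 4 × 1.8 ms = 7.2 ms.
End-to-end = 18.4 ms.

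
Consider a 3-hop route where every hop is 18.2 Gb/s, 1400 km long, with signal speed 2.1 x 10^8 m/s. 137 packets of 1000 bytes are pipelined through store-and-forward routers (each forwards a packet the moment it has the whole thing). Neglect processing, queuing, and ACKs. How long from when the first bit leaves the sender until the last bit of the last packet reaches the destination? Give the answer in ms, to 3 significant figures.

Per-hop transmission t_tx = L/R = 8000/18200000000 = 0.00043956 ms.
Per-hop propagation t_prop = 1400000/210000000 = 6.66667 ms.
Pipeline fill: first packet needs 3·t_tx to clear all hops; remaining 136 packets each add one t_tx.
Total = (3+137-1)·t_tx + 3·t_prop = 139·0.00043956 + 3·6.66667 = 20.1 ms.

20.1 ms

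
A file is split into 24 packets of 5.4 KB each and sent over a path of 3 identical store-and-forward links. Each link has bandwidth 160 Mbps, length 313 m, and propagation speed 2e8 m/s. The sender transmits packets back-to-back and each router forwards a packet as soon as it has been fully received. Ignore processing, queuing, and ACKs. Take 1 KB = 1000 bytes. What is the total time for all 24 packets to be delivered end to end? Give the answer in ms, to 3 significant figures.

Per-hop transmission t_tx = L/R = 43200/160000000 = 0.27 ms.
Per-hop propagation t_prop = 313/200000000 = 0.001565 ms.
Pipeline fill: first packet needs 3·t_tx to clear all hops; remaining 23 packets each add one t_tx.
Total = (3+24-1)·t_tx + 3·t_prop = 26·0.27 + 3·0.001565 = 7.02 ms.

7.02 ms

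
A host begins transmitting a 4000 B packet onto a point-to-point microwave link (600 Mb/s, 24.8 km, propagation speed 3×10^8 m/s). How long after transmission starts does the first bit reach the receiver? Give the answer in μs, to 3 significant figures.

First bit experiences only propagation delay: d/s = 24800/300000000 = 82.7 μs.

82.7 μs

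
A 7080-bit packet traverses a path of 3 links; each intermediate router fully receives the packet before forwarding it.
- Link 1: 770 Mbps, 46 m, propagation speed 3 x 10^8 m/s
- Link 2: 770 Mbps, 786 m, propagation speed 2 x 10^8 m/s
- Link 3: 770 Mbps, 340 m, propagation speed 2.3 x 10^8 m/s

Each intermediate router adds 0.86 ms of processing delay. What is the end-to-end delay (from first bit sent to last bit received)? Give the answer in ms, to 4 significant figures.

Transmission delay per hop = L/R = 7080/770000000 = 0.00919481 ms; 3 hops → 0.0275844 ms.
Propagation delays (d/s per hop): 0.000153333, 0.00393, 0.00147826 ms; sum = 0.00556159 ms.
Processing at 2 router(s): 2 × 0.86 ms = 1.72 ms.
End-to-end = 1.753 ms.

1.753 ms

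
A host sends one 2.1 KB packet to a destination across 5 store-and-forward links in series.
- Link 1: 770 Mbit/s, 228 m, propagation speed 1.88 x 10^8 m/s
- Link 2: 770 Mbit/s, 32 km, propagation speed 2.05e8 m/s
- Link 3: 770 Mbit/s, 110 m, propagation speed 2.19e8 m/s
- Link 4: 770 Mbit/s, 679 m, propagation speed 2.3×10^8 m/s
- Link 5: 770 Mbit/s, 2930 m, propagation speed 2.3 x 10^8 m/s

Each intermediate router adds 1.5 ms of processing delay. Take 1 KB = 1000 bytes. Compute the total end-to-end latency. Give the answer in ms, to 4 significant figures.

6.283 ms

L = 16800 bits.
Transmission delay per hop = L/R = 16800/770000000 = 0.0218182 ms; 5 hops → 0.109091 ms.
Propagation delays (d/s per hop): 0.00121277, 0.156098, 0.000502283, 0.00295217, 0.0127391 ms; sum = 0.173504 ms.
Processing at 4 router(s): 4 × 1.5 ms = 6 ms.
End-to-end = 6.283 ms.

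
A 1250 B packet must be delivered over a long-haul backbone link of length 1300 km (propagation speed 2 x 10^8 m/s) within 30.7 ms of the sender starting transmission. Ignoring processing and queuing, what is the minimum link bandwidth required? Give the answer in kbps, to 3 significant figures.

L = 10000 bits.
Propagation delay = 1300000 / 200000000 = 6.5 ms.
Transmission budget = 30.7 − 6.5 = 24.2 ms.
R ≥ L / t_tx = 10000 bits / 0.0242 s = 413 kbps.

413 kbps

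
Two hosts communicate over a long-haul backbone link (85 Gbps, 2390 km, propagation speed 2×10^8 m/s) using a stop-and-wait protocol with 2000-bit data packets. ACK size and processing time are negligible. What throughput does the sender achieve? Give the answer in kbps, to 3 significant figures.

83.7 kbps

t_tx = L/R = 2000/85000000000 = 2.35294e-08 s.
t_prop = 2390000/200000000 = 0.01195 s; RTT = 0.0239 s.
Cycle = t_tx + RTT = 0.0239 s.
Throughput = L / cycle = 2000 / 0.0239 = 83.7 kbps.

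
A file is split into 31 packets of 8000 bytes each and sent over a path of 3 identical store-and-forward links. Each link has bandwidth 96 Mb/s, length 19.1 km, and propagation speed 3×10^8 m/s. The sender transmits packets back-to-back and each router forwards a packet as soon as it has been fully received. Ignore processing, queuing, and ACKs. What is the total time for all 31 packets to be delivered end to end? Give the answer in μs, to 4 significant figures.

Per-hop transmission t_tx = L/R = 64000/96000000 = 666.667 μs.
Per-hop propagation t_prop = 19100/300000000 = 63.6667 μs.
Pipeline fill: first packet needs 3·t_tx to clear all hops; remaining 30 packets each add one t_tx.
Total = (3+31-1)·t_tx + 3·t_prop = 33·666.667 + 3·63.6667 = 22190 μs.

22190 μs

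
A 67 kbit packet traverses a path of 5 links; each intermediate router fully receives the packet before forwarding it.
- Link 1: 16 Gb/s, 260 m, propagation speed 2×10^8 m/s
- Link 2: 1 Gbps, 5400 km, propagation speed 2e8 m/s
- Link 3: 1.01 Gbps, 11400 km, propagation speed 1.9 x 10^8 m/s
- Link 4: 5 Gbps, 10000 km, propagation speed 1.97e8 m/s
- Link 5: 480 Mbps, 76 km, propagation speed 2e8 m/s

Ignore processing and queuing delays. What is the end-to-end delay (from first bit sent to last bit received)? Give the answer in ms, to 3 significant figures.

L = 67000 bits.
Transmission delays (L/R per hop): 0.0041875, 0.067, 0.0663366, 0.0134, 0.139583 ms; sum = 0.290507 ms.
Propagation delays (d/s per hop): 0.0013, 27, 60, 50.7614, 0.38 ms; sum = 138.143 ms.
End-to-end = 138 ms.

138 ms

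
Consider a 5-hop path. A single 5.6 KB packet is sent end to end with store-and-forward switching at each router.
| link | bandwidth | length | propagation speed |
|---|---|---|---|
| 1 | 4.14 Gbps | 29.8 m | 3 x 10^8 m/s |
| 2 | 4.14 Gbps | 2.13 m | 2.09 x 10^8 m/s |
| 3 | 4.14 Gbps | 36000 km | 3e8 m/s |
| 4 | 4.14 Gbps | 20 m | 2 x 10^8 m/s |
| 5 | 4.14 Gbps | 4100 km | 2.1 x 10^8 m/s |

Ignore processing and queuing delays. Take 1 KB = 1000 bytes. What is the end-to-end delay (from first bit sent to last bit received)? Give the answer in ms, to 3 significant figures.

140 ms

L = 44800 bits.
Transmission delay per hop = L/R = 44800/4.14e+09 = 0.0108213 ms; 5 hops → 0.0541063 ms.
Propagation delays (d/s per hop): 9.93333e-05, 1.01914e-05, 120, 0.0001, 19.5238 ms; sum = 139.524 ms.
End-to-end = 140 ms.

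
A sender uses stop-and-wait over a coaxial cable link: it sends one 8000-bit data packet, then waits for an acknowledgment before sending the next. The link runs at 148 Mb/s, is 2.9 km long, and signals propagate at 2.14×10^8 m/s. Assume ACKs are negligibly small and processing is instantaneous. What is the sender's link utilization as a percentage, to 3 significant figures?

t_tx = L/R = 8000/148000000 = 5.40541e-05 s.
t_prop = 2900/214000000 = 1.35514e-05 s; RTT = 2.71028e-05 s.
Cycle = t_tx + RTT = 8.11569e-05 s.
Utilization = t_tx / cycle = 5.40541e-05/8.11569e-05 = 66.6 %.

66.6 %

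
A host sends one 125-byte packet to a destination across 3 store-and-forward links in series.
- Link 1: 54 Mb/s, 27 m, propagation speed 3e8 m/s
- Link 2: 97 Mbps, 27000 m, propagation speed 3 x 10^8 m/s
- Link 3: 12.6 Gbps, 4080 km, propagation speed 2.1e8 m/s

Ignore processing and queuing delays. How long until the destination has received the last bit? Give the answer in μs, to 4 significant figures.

19550 μs

L = 125 × 8 = 1000 bits.
Transmission delays (L/R per hop): 18.5185, 10.3093, 0.0793651 μs; sum = 28.9072 μs.
Propagation delays (d/s per hop): 0.09, 90, 19428.6 μs; sum = 19518.7 μs.
End-to-end = 19550 μs.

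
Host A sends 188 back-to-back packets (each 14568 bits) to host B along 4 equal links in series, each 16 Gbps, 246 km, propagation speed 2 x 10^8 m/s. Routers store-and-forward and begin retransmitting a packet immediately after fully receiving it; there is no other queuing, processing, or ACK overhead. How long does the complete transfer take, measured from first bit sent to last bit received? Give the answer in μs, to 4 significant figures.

5094 μs

Per-hop transmission t_tx = L/R = 14568/16000000000 = 0.9105 μs.
Per-hop propagation t_prop = 246000/200000000 = 1230 μs.
Pipeline fill: first packet needs 4·t_tx to clear all hops; remaining 187 packets each add one t_tx.
Total = (4+188-1)·t_tx + 4·t_prop = 191·0.9105 + 4·1230 = 5094 μs.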